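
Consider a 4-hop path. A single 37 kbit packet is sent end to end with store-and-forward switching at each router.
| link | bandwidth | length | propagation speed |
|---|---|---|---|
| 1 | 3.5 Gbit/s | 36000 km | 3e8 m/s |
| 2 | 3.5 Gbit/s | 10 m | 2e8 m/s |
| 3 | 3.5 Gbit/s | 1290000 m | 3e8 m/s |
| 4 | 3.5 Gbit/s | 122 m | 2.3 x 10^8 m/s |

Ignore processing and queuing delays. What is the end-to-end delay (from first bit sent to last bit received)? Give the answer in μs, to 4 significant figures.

L = 37000 bits.
Transmission delay per hop = L/R = 37000/3500000000 = 10.5714 μs; 4 hops → 42.2857 μs.
Propagation delays (d/s per hop): 120000, 0.05, 4300, 0.530435 μs; sum = 124301 μs.
End-to-end = 124300 μs.

124300 μs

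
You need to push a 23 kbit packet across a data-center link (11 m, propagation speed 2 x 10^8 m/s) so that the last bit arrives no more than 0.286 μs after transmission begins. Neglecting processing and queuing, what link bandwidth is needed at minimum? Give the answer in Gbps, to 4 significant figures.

Propagation delay = 11 / 200000000 = 0.055 μs.
Transmission budget = 0.286 − 0.055 = 0.231 μs.
R ≥ L / t_tx = 23000 bits / 2.31e-07 s = 99.57 Gbps.

99.57 Gbps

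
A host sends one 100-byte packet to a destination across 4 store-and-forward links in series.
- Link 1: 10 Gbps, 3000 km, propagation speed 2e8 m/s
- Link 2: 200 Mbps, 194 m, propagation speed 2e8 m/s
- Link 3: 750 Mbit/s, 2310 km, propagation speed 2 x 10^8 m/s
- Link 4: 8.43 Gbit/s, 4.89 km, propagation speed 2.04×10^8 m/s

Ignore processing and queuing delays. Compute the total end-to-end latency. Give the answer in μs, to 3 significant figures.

L = 100 × 8 = 800 bits.
Transmission delays (L/R per hop): 0.08, 4, 1.06667, 0.0948992 μs; sum = 5.24157 μs.
Propagation delays (d/s per hop): 15000, 0.97, 11550, 23.9706 μs; sum = 26574.9 μs.
End-to-end = 26600 μs.

26600 μs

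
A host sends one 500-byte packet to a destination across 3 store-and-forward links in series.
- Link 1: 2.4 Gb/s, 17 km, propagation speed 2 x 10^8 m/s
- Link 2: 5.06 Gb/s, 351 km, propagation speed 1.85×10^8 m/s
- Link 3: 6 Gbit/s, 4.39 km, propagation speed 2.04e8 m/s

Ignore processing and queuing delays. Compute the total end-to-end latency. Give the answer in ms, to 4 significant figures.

2.007 ms

L = 500 × 8 = 4000 bits.
Transmission delays (L/R per hop): 0.00166667, 0.000790514, 0.000666667 ms; sum = 0.00312385 ms.
Propagation delays (d/s per hop): 0.085, 1.8973, 0.0215196 ms; sum = 2.00382 ms.
End-to-end = 2.007 ms.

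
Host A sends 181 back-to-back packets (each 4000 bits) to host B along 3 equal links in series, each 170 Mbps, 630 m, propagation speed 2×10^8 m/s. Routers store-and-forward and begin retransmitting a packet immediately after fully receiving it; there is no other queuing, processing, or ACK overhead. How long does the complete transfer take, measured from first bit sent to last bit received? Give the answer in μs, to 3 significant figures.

4320 μs

Per-hop transmission t_tx = L/R = 4000/170000000 = 23.5294 μs.
Per-hop propagation t_prop = 630/200000000 = 3.15 μs.
Pipeline fill: first packet needs 3·t_tx to clear all hops; remaining 180 packets each add one t_tx.
Total = (3+181-1)·t_tx + 3·t_prop = 183·23.5294 + 3·3.15 = 4320 μs.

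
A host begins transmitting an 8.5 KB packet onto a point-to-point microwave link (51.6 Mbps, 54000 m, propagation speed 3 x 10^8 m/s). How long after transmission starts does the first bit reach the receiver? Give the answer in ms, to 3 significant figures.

First bit experiences only propagation delay: d/s = 54000/300000000 = 0.180 ms.

0.180 ms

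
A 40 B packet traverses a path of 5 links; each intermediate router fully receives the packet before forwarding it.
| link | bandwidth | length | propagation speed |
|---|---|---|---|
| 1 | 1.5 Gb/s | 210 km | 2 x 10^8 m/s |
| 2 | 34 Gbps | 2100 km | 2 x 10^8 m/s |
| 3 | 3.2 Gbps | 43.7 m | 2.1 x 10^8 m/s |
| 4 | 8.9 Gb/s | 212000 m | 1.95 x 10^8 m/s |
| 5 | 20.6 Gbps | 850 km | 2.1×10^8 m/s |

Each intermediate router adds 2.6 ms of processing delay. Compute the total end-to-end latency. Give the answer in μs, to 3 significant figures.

27100 μs

L = 40 × 8 = 320 bits.
Transmission delays (L/R per hop): 0.213333, 0.00941176, 0.1, 0.0359551, 0.015534 μs; sum = 0.374234 μs.
Propagation delays (d/s per hop): 1050, 10500, 0.208095, 1087.18, 4047.62 μs; sum = 16685 μs.
Processing at 4 router(s): 4 × 2.6 ms = 10400 μs.
End-to-end = 27100 μs.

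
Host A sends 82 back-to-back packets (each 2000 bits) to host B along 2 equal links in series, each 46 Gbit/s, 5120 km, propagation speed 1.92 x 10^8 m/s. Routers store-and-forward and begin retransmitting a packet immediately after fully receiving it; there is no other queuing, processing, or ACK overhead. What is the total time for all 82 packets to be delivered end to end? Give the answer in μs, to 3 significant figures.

Per-hop transmission t_tx = L/R = 2000/46000000000 = 0.0434783 μs.
Per-hop propagation t_prop = 5120000/192000000 = 26666.7 μs.
Pipeline fill: first packet needs 2·t_tx to clear all hops; remaining 81 packets each add one t_tx.
Total = (2+82-1)·t_tx + 2·t_prop = 83·0.0434783 + 2·26666.7 = 53300 μs.

53300 μs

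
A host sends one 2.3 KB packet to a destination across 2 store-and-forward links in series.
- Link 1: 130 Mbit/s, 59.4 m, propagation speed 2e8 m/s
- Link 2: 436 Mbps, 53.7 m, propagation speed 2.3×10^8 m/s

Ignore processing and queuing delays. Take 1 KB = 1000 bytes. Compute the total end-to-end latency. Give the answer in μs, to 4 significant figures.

184.3 μs

L = 18400 bits.
Transmission delays (L/R per hop): 141.538, 42.2018 μs; sum = 183.74 μs.
Propagation delays (d/s per hop): 0.297, 0.233478 μs; sum = 0.530478 μs.
End-to-end = 184.3 μs.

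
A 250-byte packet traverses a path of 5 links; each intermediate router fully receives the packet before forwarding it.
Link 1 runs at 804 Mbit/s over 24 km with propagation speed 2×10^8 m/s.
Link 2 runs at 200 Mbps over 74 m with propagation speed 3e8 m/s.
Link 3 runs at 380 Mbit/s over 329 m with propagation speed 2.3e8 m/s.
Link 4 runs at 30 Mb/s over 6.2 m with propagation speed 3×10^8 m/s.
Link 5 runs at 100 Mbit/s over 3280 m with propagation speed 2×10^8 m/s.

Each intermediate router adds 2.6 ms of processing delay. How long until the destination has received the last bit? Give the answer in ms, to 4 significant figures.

L = 250 × 8 = 2000 bits.
Transmission delays (L/R per hop): 0.00248756, 0.01, 0.00526316, 0.0666667, 0.02 ms; sum = 0.104417 ms.
Propagation delays (d/s per hop): 0.12, 0.000246667, 0.00143043, 2.06667e-05, 0.0164 ms; sum = 0.138098 ms.
Processing at 4 router(s): 4 × 2.6 ms = 10.4 ms.
End-to-end = 10.64 ms.

10.64 ms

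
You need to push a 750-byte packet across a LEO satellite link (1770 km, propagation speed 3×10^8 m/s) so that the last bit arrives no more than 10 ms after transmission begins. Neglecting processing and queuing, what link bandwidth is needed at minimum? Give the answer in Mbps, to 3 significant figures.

1.46 Mbps

L = 6000 bits.
Propagation delay = 1770000 / 300000000 = 5.9 ms.
Transmission budget = 10 − 5.9 = 4.1 ms.
R ≥ L / t_tx = 6000 bits / 0.0041 s = 1.46 Mbps.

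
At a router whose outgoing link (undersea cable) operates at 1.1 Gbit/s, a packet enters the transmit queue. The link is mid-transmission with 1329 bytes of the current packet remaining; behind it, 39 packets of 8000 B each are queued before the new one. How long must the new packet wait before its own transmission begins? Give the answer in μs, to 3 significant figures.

2280 μs

Each queued packet: L/R = 64000/1100000000 = 58.1818 μs.
39 queued → 2269.09 μs.
Plus remaining 10632 bits of current packet: 9.66545 μs.
Queuing delay = 2280 μs.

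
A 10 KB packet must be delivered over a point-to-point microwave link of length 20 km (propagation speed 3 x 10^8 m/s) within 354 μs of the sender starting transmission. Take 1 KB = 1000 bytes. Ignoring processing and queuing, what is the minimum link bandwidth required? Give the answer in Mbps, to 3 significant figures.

L = 80000 bits.
Propagation delay = 20000 / 300000000 = 66.6667 μs.
Transmission budget = 354 − 66.6667 = 287.333 μs.
R ≥ L / t_tx = 80000 bits / 0.000287333 s = 278 Mbps.

278 Mbps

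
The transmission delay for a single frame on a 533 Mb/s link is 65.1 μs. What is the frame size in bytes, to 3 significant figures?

4340 bytes

L = R × t_tx = 533000000 b/s × 6.51e-05 s = 34698.3 bits.
In bytes: 34698.3 / 8 = 4340 bytes.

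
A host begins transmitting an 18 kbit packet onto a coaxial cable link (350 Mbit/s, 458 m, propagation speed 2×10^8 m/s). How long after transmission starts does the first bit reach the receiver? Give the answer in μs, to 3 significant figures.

2.29 μs

First bit experiences only propagation delay: d/s = 458/200000000 = 2.29 μs.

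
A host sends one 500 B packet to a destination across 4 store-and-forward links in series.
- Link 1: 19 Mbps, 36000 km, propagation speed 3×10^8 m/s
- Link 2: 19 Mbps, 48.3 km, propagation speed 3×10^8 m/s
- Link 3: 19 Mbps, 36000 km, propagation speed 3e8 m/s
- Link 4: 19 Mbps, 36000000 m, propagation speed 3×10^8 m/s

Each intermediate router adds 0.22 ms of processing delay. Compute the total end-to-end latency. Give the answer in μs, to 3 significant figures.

362000 μs

L = 500 × 8 = 4000 bits.
Transmission delay per hop = L/R = 4000/19000000 = 210.526 μs; 4 hops → 842.105 μs.
Propagation delays (d/s per hop): 120000, 161, 120000, 120000 μs; sum = 360161 μs.
Processing at 3 router(s): 3 × 0.22 ms = 660 μs.
End-to-end = 362000 μs.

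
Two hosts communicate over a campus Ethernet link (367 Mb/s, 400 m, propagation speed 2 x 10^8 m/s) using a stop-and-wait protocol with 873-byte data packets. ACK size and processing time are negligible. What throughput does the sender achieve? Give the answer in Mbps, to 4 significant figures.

t_tx = L/R = 6984/367000000 = 1.903e-05 s.
t_prop = 400/200000000 = 2e-06 s; RTT = 4e-06 s.
Cycle = t_tx + RTT = 2.303e-05 s.
Throughput = L / cycle = 6984 / 2.303e-05 = 303.3 Mbps.

303.3 Mbps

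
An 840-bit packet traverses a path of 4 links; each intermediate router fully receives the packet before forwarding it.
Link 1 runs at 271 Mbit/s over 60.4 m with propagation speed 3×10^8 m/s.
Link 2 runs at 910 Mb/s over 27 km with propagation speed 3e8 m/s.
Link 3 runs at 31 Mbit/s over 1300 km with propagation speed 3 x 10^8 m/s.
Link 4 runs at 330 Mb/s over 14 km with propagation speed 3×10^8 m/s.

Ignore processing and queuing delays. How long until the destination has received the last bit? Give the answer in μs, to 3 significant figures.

Transmission delays (L/R per hop): 3.09963, 0.923077, 27.0968, 2.54545 μs; sum = 33.6649 μs.
Propagation delays (d/s per hop): 0.201333, 90, 4333.33, 46.6667 μs; sum = 4470.2 μs.
End-to-end = 4500 μs.

4500 μs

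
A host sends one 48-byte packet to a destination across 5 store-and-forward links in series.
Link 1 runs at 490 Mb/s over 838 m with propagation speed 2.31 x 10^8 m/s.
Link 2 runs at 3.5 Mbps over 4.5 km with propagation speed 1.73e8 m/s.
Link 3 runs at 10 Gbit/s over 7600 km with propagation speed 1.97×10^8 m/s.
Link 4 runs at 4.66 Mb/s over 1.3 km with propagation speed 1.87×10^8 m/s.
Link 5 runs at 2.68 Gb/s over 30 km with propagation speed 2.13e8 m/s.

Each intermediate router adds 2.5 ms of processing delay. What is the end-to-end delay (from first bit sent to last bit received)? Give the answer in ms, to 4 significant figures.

L = 48 × 8 = 384 bits.
Transmission delays (L/R per hop): 0.000783673, 0.109714, 3.84e-05, 0.0824034, 0.000143284 ms; sum = 0.193083 ms.
Propagation delays (d/s per hop): 0.00362771, 0.0260116, 38.5787, 0.00695187, 0.140845 ms; sum = 38.7561 ms.
Processing at 4 router(s): 4 × 2.5 ms = 10 ms.
End-to-end = 48.95 ms.

48.95 ms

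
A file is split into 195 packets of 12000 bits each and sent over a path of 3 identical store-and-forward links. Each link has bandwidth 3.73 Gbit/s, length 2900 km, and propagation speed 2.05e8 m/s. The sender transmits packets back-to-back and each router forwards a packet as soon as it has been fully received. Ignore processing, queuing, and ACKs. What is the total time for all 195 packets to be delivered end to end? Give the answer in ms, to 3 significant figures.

43.1 ms

Per-hop transmission t_tx = L/R = 12000/3730000000 = 0.00321716 ms.
Per-hop propagation t_prop = 2900000/2.05e+08 = 14.1463 ms.
Pipeline fill: first packet needs 3·t_tx to clear all hops; remaining 194 packets each add one t_tx.
Total = (3+195-1)·t_tx + 3·t_prop = 197·0.00321716 + 3·14.1463 = 43.1 ms.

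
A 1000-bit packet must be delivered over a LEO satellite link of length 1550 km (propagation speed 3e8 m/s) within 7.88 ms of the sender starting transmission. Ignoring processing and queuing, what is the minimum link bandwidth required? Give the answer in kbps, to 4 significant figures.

368.6 kbps

Propagation delay = 1550000 / 300000000 = 5.16667 ms.
Transmission budget = 7.88 − 5.16667 = 2.71333 ms.
R ≥ L / t_tx = 1000 bits / 0.00271333 s = 368.6 kbps.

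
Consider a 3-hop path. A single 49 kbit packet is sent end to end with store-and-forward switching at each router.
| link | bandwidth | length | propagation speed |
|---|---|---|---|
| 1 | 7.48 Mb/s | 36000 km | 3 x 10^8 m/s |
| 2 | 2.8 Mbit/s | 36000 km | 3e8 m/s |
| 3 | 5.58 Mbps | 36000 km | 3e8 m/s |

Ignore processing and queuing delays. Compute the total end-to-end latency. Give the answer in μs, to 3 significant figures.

393000 μs

L = 49000 bits.
Transmission delays (L/R per hop): 6550.8, 17500, 8781.36 μs; sum = 32832.2 μs.
Propagation delays (d/s per hop): 120000, 120000, 120000 μs; sum = 360000 μs.
End-to-end = 393000 μs.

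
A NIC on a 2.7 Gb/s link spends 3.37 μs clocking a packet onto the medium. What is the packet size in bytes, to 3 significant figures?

1140 bytes

L = R × t_tx = 2700000000 b/s × 3.37e-06 s = 9099 bits.
In bytes: 9099 / 8 = 1140 bytes.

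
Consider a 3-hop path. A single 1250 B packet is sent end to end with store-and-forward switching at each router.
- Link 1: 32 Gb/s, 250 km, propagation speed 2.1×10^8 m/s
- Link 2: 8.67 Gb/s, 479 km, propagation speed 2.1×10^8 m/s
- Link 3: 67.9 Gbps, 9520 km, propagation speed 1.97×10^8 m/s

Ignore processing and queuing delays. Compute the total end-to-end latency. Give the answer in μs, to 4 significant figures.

L = 1250 × 8 = 10000 bits.
Transmission delays (L/R per hop): 0.3125, 1.1534, 0.147275 μs; sum = 1.61318 μs.
Propagation delays (d/s per hop): 1190.48, 2280.95, 48324.9 μs; sum = 51796.3 μs.
End-to-end = 51800 μs.

51800 μs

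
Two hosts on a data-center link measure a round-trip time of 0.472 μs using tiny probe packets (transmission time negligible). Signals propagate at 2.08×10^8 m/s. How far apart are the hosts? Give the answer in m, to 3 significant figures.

49.1 m

One-way propagation = RTT/2 = 0.236 μs.
d = s × t = 208000000 × 2.36e-07 = 49.1 m.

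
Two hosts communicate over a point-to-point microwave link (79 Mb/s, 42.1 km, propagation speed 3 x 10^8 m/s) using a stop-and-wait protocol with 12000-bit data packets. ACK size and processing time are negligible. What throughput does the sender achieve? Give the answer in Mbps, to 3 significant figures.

t_tx = L/R = 12000/79000000 = 0.000151899 s.
t_prop = 42100/300000000 = 0.000140333 s; RTT = 0.000280667 s.
Cycle = t_tx + RTT = 0.000432565 s.
Throughput = L / cycle = 12000 / 0.000432565 = 27.7 Mbps.

27.7 Mbps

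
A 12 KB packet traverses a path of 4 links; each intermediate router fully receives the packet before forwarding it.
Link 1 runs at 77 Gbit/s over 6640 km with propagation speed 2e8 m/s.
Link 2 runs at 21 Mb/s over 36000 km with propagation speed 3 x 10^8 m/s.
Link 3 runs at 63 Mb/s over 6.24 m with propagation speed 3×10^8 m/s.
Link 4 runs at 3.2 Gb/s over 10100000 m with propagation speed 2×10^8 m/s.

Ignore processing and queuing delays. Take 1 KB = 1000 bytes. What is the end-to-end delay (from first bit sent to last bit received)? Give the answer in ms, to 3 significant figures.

210 ms

L = 96000 bits.
Transmission delays (L/R per hop): 0.00124675, 4.57143, 1.52381, 0.03 ms; sum = 6.12648 ms.
Propagation delays (d/s per hop): 33.2, 120, 2.08e-05, 50.5 ms; sum = 203.7 ms.
End-to-end = 210 ms.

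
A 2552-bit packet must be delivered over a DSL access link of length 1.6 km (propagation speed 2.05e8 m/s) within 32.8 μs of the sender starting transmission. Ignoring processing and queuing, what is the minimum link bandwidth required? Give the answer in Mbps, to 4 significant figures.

102.1 Mbps

Propagation delay = 1600 / 2.05e+08 = 7.80488 μs.
Transmission budget = 32.8 − 7.80488 = 24.9951 μs.
R ≥ L / t_tx = 2552 bits / 2.49951e-05 s = 102.1 Mbps.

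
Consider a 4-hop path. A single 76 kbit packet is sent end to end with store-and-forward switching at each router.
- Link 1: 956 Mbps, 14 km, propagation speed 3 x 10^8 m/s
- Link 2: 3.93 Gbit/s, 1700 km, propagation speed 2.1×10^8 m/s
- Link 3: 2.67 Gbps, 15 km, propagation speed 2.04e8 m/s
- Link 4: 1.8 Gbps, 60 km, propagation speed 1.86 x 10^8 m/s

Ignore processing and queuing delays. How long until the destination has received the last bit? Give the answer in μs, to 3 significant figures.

L = 76000 bits.
Transmission delays (L/R per hop): 79.4979, 19.3384, 28.4644, 42.2222 μs; sum = 169.523 μs.
Propagation delays (d/s per hop): 46.6667, 8095.24, 73.5294, 322.581 μs; sum = 8538.01 μs.
End-to-end = 8710 μs.

8710 μs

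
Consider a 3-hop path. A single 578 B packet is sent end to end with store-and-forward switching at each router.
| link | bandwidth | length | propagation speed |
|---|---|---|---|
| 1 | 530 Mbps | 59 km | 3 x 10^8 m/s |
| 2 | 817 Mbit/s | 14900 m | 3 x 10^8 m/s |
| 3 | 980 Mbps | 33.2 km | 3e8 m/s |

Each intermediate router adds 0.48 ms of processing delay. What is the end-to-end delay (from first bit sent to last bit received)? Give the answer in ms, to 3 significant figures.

1.34 ms

L = 578 × 8 = 4624 bits.
Transmission delays (L/R per hop): 0.00872453, 0.00565973, 0.00471837 ms; sum = 0.0191026 ms.
Propagation delays (d/s per hop): 0.196667, 0.0496667, 0.110667 ms; sum = 0.357 ms.
Processing at 2 router(s): 2 × 0.48 ms = 0.96 ms.
End-to-end = 1.34 ms.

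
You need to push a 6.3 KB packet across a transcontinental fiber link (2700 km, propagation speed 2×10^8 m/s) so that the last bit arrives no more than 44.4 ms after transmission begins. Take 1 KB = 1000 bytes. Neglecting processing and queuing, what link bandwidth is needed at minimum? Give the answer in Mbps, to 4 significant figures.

L = 50400 bits.
Propagation delay = 2700000 / 200000000 = 13.5 ms.
Transmission budget = 44.4 − 13.5 = 30.9 ms.
R ≥ L / t_tx = 50400 bits / 0.0309 s = 1.631 Mbps.

1.631 Mbps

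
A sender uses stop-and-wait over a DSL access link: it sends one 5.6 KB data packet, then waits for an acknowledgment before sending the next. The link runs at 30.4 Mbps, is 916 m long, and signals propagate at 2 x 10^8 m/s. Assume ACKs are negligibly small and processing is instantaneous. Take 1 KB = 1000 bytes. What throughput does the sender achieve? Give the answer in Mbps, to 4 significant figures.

30.21 Mbps

t_tx = L/R = 44800/30400000 = 0.00147368 s.
t_prop = 916/200000000 = 4.58e-06 s; RTT = 9.16e-06 s.
Cycle = t_tx + RTT = 0.00148284 s.
Throughput = L / cycle = 44800 / 0.00148284 = 30.21 Mbps.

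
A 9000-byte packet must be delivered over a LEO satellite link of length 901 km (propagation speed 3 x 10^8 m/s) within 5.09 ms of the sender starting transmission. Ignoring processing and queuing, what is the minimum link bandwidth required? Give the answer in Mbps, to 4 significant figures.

34.50 Mbps

L = 72000 bits.
Propagation delay = 901000 / 300000000 = 3.00333 ms.
Transmission budget = 5.09 − 3.00333 = 2.08667 ms.
R ≥ L / t_tx = 72000 bits / 0.00208667 s = 34.50 Mbps.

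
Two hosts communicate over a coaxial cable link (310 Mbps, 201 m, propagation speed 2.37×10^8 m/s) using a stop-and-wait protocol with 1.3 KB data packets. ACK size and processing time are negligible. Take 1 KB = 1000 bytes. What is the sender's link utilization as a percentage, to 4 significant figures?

t_tx = L/R = 10400/310000000 = 3.35484e-05 s.
t_prop = 201/237000000 = 8.48101e-07 s; RTT = 1.6962e-06 s.
Cycle = t_tx + RTT = 3.52446e-05 s.
Utilization = t_tx / cycle = 3.35484e-05/3.52446e-05 = 95.19 %.

95.19 %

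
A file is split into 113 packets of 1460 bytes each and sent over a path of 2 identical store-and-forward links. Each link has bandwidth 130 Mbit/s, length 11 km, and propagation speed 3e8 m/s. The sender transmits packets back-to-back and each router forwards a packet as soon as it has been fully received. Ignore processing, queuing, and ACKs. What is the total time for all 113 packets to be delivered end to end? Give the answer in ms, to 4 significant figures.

10.32 ms

Per-hop transmission t_tx = L/R = 11680/130000000 = 0.0898462 ms.
Per-hop propagation t_prop = 11000/300000000 = 0.0366667 ms.
Pipeline fill: first packet needs 2·t_tx to clear all hops; remaining 112 packets each add one t_tx.
Total = (2+113-1)·t_tx + 2·t_prop = 114·0.0898462 + 2·0.0366667 = 10.32 ms.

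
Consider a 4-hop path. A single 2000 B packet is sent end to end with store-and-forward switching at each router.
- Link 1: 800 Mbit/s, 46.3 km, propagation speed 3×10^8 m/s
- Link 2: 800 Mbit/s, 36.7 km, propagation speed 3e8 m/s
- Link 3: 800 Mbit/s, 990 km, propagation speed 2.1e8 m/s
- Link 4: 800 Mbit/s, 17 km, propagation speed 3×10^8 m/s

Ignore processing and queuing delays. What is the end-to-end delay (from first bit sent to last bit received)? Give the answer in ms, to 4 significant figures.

L = 2000 × 8 = 16000 bits.
Transmission delay per hop = L/R = 16000/800000000 = 0.02 ms; 4 hops → 0.08 ms.
Propagation delays (d/s per hop): 0.154333, 0.122333, 4.71429, 0.0566667 ms; sum = 5.04762 ms.
End-to-end = 5.128 ms.

5.128 ms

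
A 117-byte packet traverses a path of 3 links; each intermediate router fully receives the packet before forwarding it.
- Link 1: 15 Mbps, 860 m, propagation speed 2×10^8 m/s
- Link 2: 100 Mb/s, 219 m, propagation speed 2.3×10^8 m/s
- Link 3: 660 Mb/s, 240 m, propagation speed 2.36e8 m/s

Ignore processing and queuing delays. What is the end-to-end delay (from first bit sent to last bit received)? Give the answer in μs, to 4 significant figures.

L = 117 × 8 = 936 bits.
Transmission delays (L/R per hop): 62.4, 9.36, 1.41818 μs; sum = 73.1782 μs.
Propagation delays (d/s per hop): 4.3, 0.952174, 1.01695 μs; sum = 6.26912 μs.
End-to-end = 79.45 μs.

79.45 μs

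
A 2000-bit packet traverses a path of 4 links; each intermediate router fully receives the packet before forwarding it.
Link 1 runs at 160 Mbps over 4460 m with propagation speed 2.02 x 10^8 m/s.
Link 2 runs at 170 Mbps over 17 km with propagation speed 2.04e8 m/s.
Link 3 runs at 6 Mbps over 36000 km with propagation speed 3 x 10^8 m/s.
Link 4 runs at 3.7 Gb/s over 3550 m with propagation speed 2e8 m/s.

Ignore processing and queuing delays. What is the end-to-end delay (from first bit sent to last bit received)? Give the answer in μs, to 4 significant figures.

Transmission delays (L/R per hop): 12.5, 11.7647, 333.333, 0.540541 μs; sum = 358.139 μs.
Propagation delays (d/s per hop): 22.0792, 83.3333, 120000, 17.75 μs; sum = 120123 μs.
End-to-end = 120500 μs.

120500 μs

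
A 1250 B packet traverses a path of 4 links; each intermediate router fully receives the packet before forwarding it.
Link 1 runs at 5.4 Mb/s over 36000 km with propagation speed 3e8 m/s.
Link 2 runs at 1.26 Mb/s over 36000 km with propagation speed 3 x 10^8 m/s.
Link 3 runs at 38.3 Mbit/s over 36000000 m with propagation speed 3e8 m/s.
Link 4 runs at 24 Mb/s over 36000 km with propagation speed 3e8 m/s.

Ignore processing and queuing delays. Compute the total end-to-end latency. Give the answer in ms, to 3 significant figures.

L = 1250 × 8 = 10000 bits.
Transmission delays (L/R per hop): 1.85185, 7.93651, 0.261097, 0.416667 ms; sum = 10.4661 ms.
Propagation delays (d/s per hop): 120, 120, 120, 120 ms; sum = 480 ms.
End-to-end = 490 ms.

490 ms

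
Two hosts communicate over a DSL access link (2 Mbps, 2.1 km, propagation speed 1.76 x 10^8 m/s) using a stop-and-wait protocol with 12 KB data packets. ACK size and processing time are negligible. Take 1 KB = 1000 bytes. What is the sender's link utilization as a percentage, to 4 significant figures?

99.95 %

t_tx = L/R = 96000/2000000 = 0.048 s.
t_prop = 2100/176000000 = 1.19318e-05 s; RTT = 2.38636e-05 s.
Cycle = t_tx + RTT = 0.0480239 s.
Utilization = t_tx / cycle = 0.048/0.0480239 = 99.95 %.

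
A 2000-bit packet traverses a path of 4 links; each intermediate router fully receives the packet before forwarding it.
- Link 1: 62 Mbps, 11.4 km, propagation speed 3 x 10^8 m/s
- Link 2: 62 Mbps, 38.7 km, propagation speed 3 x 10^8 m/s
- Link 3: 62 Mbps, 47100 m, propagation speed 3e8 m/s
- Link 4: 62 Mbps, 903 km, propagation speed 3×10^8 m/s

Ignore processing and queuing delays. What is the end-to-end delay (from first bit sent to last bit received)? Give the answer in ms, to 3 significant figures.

3.46 ms

Transmission delay per hop = L/R = 2000/62000000 = 0.0322581 ms; 4 hops → 0.129032 ms.
Propagation delays (d/s per hop): 0.038, 0.129, 0.157, 3.01 ms; sum = 3.334 ms.
End-to-end = 3.46 ms.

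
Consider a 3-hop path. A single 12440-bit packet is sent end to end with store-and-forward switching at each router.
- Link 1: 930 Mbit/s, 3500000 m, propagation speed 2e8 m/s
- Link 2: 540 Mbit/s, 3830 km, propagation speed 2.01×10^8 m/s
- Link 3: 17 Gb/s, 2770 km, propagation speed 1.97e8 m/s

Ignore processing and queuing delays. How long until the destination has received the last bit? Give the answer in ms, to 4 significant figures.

Transmission delays (L/R per hop): 0.0133763, 0.023037, 0.000731765 ms; sum = 0.0371451 ms.
Propagation delays (d/s per hop): 17.5, 19.0547, 14.0609 ms; sum = 50.6156 ms.
End-to-end = 50.65 ms.

50.65 ms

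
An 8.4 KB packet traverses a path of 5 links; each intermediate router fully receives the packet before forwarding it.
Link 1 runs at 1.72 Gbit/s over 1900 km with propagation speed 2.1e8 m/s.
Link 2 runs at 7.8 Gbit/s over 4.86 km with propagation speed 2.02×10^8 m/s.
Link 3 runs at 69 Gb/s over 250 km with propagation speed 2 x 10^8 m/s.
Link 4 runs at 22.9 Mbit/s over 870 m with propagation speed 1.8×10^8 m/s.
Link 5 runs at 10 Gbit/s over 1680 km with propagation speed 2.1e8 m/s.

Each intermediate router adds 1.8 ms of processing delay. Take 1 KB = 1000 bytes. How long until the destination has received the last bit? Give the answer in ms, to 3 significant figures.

28.5 ms

L = 67200 bits.
Transmission delays (L/R per hop): 0.0390698, 0.00861538, 0.000973913, 2.9345, 0.00672 ms; sum = 2.98988 ms.
Propagation delays (d/s per hop): 9.04762, 0.0240594, 1.25, 0.00483333, 8 ms; sum = 18.3265 ms.
Processing at 4 router(s): 4 × 1.8 ms = 7.2 ms.
End-to-end = 28.5 ms.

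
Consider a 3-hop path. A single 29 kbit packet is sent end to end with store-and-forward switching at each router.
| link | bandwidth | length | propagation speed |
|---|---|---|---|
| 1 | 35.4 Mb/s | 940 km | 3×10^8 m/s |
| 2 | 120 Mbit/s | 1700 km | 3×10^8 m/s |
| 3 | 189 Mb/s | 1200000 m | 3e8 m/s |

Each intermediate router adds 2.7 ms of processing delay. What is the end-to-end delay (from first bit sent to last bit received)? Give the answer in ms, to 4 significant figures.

19.41 ms

L = 29000 bits.
Transmission delays (L/R per hop): 0.819209, 0.241667, 0.153439 ms; sum = 1.21431 ms.
Propagation delays (d/s per hop): 3.13333, 5.66667, 4 ms; sum = 12.8 ms.
Processing at 2 router(s): 2 × 2.7 ms = 5.4 ms.
End-to-end = 19.41 ms.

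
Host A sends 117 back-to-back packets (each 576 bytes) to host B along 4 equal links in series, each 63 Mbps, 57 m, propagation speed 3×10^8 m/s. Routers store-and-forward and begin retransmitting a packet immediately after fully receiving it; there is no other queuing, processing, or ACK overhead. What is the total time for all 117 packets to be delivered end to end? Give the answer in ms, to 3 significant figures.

Per-hop transmission t_tx = L/R = 4608/63000000 = 0.0731429 ms.
Per-hop propagation t_prop = 57/300000000 = 0.00019 ms.
Pipeline fill: first packet needs 4·t_tx to clear all hops; remaining 116 packets each add one t_tx.
Total = (4+117-1)·t_tx + 4·t_prop = 120·0.0731429 + 4·0.00019 = 8.78 ms.

8.78 ms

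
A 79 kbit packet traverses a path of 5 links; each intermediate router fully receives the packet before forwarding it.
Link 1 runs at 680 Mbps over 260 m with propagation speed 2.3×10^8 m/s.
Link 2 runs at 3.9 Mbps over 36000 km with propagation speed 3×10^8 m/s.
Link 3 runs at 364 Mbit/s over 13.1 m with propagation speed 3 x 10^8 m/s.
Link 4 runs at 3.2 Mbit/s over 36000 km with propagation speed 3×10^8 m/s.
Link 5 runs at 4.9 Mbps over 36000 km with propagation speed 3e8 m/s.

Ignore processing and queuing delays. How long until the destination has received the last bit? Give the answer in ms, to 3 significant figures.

421 ms

L = 79000 bits.
Transmission delays (L/R per hop): 0.116176, 20.2564, 0.217033, 24.6875, 16.1224 ms; sum = 61.3996 ms.
Propagation delays (d/s per hop): 0.00113043, 120, 4.36667e-05, 120, 120 ms; sum = 360.001 ms.
End-to-end = 421 ms.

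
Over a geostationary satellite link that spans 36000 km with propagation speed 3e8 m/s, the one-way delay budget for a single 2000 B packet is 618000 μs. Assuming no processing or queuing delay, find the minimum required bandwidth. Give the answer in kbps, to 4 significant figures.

32.13 kbps

L = 16000 bits.
Propagation delay = 36000000 / 300000000 = 120000 μs.
Transmission budget = 618000 − 120000 = 498000 μs.
R ≥ L / t_tx = 16000 bits / 0.498 s = 32.13 kbps.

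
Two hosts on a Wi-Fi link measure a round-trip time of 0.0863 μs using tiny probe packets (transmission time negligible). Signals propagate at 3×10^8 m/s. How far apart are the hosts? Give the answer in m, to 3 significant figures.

One-way propagation = RTT/2 = 0.04315 μs.
d = s × t = 300000000 × 4.315e-08 = 12.9 m.

12.9 m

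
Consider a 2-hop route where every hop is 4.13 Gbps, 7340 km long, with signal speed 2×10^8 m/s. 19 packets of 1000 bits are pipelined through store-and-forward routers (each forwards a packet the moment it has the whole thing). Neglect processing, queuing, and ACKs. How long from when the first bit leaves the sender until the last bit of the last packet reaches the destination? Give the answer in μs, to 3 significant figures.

73400 μs

Per-hop transmission t_tx = L/R = 1000/4130000000 = 0.242131 μs.
Per-hop propagation t_prop = 7340000/200000000 = 36700 μs.
Pipeline fill: first packet needs 2·t_tx to clear all hops; remaining 18 packets each add one t_tx.
Total = (2+19-1)·t_tx + 2·t_prop = 20·0.242131 + 2·36700 = 73400 μs.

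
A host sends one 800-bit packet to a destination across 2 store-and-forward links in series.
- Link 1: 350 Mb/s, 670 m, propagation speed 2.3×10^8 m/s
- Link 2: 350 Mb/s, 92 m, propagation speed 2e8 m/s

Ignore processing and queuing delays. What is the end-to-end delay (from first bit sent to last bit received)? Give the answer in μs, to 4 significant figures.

7.944 μs

Transmission delay per hop = L/R = 800/350000000 = 2.28571 μs; 2 hops → 4.57143 μs.
Propagation delays (d/s per hop): 2.91304, 0.46 μs; sum = 3.37304 μs.
End-to-end = 7.944 μs.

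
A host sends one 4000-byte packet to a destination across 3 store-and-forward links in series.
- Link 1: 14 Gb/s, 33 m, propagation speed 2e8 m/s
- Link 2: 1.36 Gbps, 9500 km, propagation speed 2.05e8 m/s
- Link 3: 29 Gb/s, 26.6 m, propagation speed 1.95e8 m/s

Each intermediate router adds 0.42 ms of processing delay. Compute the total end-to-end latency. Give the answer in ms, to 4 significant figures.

L = 4000 × 8 = 32000 bits.
Transmission delays (L/R per hop): 0.00228571, 0.0235294, 0.00110345 ms; sum = 0.0269186 ms.
Propagation delays (d/s per hop): 0.000165, 46.3415, 0.00013641 ms; sum = 46.3418 ms.
Processing at 2 router(s): 2 × 0.42 ms = 0.84 ms.
End-to-end = 47.21 ms.

47.21 ms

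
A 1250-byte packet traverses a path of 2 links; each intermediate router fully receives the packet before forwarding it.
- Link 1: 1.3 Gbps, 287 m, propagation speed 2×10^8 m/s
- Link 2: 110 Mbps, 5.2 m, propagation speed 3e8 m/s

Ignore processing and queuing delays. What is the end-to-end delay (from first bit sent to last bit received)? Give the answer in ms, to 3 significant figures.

0.100 ms

L = 1250 × 8 = 10000 bits.
Transmission delays (L/R per hop): 0.00769231, 0.0909091 ms; sum = 0.0986014 ms.
Propagation delays (d/s per hop): 0.001435, 1.73333e-05 ms; sum = 0.00145233 ms.
End-to-end = 0.100 ms.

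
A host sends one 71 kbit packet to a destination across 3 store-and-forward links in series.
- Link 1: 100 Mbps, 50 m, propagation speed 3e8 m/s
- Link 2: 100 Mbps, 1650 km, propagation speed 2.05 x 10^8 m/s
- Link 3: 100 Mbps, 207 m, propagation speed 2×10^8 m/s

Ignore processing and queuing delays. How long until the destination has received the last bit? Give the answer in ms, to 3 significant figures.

L = 71000 bits.
Transmission delay per hop = L/R = 71000/100000000 = 0.71 ms; 3 hops → 2.13 ms.
Propagation delays (d/s per hop): 0.000166667, 8.04878, 0.001035 ms; sum = 8.04998 ms.
End-to-end = 10.2 ms.

10.2 ms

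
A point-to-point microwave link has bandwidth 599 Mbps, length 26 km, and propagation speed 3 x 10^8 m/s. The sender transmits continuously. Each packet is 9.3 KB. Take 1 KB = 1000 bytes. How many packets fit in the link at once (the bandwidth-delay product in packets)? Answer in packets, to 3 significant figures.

0.698 packets

Propagation delay = 26000 / 300000000 = 8.66667e-05 s.
BDP = R × t_prop = 599000000 × 8.66667e-05 = 51913.3 bits.
In packets of 74400 bits: 0.698 packets.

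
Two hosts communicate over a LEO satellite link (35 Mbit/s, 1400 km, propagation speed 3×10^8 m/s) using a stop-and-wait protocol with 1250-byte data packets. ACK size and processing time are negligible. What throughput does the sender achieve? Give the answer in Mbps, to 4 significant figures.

1.040 Mbps

t_tx = L/R = 10000/35000000 = 0.000285714 s.
t_prop = 1400000/300000000 = 0.00466667 s; RTT = 0.00933333 s.
Cycle = t_tx + RTT = 0.00961905 s.
Throughput = L / cycle = 10000 / 0.00961905 = 1.040 Mbps.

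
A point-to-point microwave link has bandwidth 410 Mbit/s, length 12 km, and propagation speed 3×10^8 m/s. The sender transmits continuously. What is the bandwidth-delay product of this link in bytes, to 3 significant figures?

Propagation delay = 12000 / 300000000 = 4e-05 s.
BDP = R × t_prop = 410000000 × 4e-05 = 16400 bits.
In bytes: 16400/8 = 2050 bytes.

2050 bytes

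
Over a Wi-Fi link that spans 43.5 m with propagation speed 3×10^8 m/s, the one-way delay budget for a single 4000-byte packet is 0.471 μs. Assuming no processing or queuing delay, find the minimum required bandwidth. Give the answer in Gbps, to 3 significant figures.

98.2 Gbps

L = 32000 bits.
Propagation delay = 43.5 / 300000000 = 0.145 μs.
Transmission budget = 0.471 − 0.145 = 0.326 μs.
R ≥ L / t_tx = 32000 bits / 3.26e-07 s = 98.2 Gbps.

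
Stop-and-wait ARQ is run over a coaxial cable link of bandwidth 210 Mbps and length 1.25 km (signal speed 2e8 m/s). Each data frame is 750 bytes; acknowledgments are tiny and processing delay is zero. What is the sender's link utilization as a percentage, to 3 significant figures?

t_tx = L/R = 6000/210000000 = 2.85714e-05 s.
t_prop = 1250/200000000 = 6.25e-06 s; RTT = 1.25e-05 s.
Cycle = t_tx + RTT = 4.10714e-05 s.
Utilization = t_tx / cycle = 2.85714e-05/4.10714e-05 = 69.6 %.

69.6 %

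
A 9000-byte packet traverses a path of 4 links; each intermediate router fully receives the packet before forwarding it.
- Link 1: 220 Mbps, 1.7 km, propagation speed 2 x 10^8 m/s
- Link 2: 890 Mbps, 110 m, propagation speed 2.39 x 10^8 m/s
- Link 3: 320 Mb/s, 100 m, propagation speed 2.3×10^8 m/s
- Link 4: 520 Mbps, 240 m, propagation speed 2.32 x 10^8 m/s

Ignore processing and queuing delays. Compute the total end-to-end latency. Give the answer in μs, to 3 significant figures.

L = 9000 × 8 = 72000 bits.
Transmission delays (L/R per hop): 327.273, 80.8989, 225, 138.462 μs; sum = 771.633 μs.
Propagation delays (d/s per hop): 8.5, 0.460251, 0.434783, 1.03448 μs; sum = 10.4295 μs.
End-to-end = 782 μs.

782 μs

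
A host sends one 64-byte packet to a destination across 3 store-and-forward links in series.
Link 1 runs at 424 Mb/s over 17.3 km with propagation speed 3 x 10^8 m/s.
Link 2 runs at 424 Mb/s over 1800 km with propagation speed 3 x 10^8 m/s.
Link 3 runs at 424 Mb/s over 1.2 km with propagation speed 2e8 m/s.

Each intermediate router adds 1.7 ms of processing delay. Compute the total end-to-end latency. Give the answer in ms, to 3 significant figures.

L = 64 × 8 = 512 bits.
Transmission delay per hop = L/R = 512/424000000 = 0.00120755 ms; 3 hops → 0.00362264 ms.
Propagation delays (d/s per hop): 0.0576667, 6, 0.006 ms; sum = 6.06367 ms.
Processing at 2 router(s): 2 × 1.7 ms = 3.4 ms.
End-to-end = 9.47 ms.

9.47 ms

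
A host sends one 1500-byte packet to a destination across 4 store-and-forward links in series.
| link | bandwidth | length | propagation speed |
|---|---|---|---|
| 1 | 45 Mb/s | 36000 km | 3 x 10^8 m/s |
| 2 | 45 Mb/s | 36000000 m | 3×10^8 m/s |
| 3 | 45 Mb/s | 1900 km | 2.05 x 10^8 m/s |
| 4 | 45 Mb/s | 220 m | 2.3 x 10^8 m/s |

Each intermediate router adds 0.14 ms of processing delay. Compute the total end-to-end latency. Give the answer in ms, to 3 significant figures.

L = 1500 × 8 = 12000 bits.
Transmission delay per hop = L/R = 12000/45000000 = 0.266667 ms; 4 hops → 1.06667 ms.
Propagation delays (d/s per hop): 120, 120, 9.26829, 0.000956522 ms; sum = 249.269 ms.
Processing at 3 router(s): 3 × 0.14 ms = 0.42 ms.
End-to-end = 251 ms.

251 ms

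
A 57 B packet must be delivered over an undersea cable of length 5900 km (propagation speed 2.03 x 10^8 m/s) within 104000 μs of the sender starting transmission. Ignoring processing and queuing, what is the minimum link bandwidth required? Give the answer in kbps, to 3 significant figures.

6.09 kbps

L = 456 bits.
Propagation delay = 5900000 / 2.03e+08 = 29064 μs.
Transmission budget = 104000 − 29064 = 74936 μs.
R ≥ L / t_tx = 456 bits / 0.074936 s = 6.09 kbps.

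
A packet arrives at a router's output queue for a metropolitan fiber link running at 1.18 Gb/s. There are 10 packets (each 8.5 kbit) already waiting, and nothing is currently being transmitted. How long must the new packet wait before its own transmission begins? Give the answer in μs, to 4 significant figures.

72.03 μs

Each queued packet: L/R = 8500/1180000000 = 7.20339 μs.
10 queued → 72.0339 μs.
Queuing delay = 72.03 μs.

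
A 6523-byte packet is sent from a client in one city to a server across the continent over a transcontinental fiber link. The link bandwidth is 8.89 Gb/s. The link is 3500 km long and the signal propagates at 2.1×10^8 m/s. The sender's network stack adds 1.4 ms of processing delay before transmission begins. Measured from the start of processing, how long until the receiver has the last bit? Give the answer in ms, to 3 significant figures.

18.1 ms

L = 6523 × 8 = 52184 bits.
Transmission delay = L/R = 52184 / 8890000000 = 0.00586997 ms.
Propagation delay = d/s = 3500000 m / 210000000 m/s = 16.6667 ms.
Plus processing delay 1.4 ms = 1.4 ms.
Total = 18.1 ms.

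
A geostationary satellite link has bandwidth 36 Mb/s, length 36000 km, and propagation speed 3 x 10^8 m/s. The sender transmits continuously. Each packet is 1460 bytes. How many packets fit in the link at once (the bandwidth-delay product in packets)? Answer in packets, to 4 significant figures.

369.9 packets

Propagation delay = 36000000 / 300000000 = 0.12 s.
BDP = R × t_prop = 36000000 × 0.12 = 4320000 bits.
In packets of 11680 bits: 369.9 packets.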